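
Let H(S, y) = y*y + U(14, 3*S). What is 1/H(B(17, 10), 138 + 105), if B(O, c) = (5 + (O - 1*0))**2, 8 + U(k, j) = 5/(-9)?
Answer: 9/531364 ≈ 1.6938e-5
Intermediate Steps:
U(k, j) = -77/9 (U(k, j) = -8 + 5/(-9) = -8 + 5*(-1/9) = -8 - 5/9 = -77/9)
B(O, c) = (5 + O)**2 (B(O, c) = (5 + (O + 0))**2 = (5 + O)**2)
H(S, y) = -77/9 + y**2 (H(S, y) = y*y - 77/9 = y**2 - 77/9 = -77/9 + y**2)
1/H(B(17, 10), 138 + 105) = 1/(-77/9 + (138 + 105)**2) = 1/(-77/9 + 243**2) = 1/(-77/9 + 59049) = 1/(531364/9) = 9/531364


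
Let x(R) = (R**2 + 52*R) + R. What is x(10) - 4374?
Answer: -3744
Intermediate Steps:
x(R) = R**2 + 53*R
x(10) - 4374 = 10*(53 + 10) - 4374 = 10*63 - 4374 = 630 - 4374 = -3744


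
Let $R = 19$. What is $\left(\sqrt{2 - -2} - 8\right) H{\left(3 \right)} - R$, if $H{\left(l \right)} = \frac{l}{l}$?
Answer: $-25$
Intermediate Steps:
$H{\left(l \right)} = 1$
$\left(\sqrt{2 - -2} - 8\right) H{\left(3 \right)} - R = \left(\sqrt{2 - -2} - 8\right) 1 - 19 = \left(\sqrt{2 + \left(-1 + 3\right)} - 8\right) 1 - 19 = \left(\sqrt{2 + 2} - 8\right) 1 - 19 = \left(\sqrt{4} - 8\right) 1 - 19 = \left(2 - 8\right) 1 - 19 = \left(-6\right) 1 - 19 = -6 - 19 = -25$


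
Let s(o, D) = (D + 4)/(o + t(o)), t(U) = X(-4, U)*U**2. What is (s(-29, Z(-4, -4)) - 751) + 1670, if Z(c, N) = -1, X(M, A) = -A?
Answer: 7462281/8120 ≈ 919.00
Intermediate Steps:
t(U) = -U**3 (t(U) = (-U)*U**2 = -U**3)
s(o, D) = (4 + D)/(o - o**3) (s(o, D) = (D + 4)/(o - o**3) = (4 + D)/(o - o**3))
(s(-29, Z(-4, -4)) - 751) + 1670 = ((4 - 1)/((-29)*(1 - 1*(-29)**2)) - 751) + 1670 = (-1/29*3/(1 - 1*841) - 751) + 1670 = (-1/29*3/(1 - 841) - 751) + 1670 = (-1/29*3/(-840) - 751) + 1670 = (-1/29*(-1/840)*3 - 751) + 1670 = (1/8120 - 751) + 1670 = -6098119/8120 + 1670 = 7462281/8120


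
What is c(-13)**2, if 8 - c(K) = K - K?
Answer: 64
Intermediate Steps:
c(K) = 8 (c(K) = 8 - (K - K) = 8 - 1*0 = 8 + 0 = 8)
c(-13)**2 = 8**2 = 64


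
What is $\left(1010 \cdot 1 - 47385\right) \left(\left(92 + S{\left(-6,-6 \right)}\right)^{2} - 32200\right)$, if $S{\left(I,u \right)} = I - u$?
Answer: $1100757000$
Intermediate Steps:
$\left(1010 \cdot 1 - 47385\right) \left(\left(92 + S{\left(-6,-6 \right)}\right)^{2} - 32200\right) = \left(1010 \cdot 1 - 47385\right) \left(\left(92 - 0\right)^{2} - 32200\right) = \left(1010 - 47385\right) \left(\left(92 + \left(-6 + 6\right)\right)^{2} - 32200\right) = - 46375 \left(\left(92 + 0\right)^{2} - 32200\right) = - 46375 \left(92^{2} - 32200\right) = - 46375 \left(8464 - 32200\right) = \left(-46375\right) \left(-23736\right) = 1100757000$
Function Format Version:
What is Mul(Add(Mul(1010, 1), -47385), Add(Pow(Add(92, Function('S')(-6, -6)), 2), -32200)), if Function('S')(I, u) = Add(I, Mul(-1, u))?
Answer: 1100757000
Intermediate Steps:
Mul(Add(Mul(1010, 1), -47385), Add(Pow(Add(92, Function('S')(-6, -6)), 2), -32200)) = Mul(Add(Mul(1010, 1), -47385), Add(Pow(Add(92, Add(-6, Mul(-1, -6))), 2), -32200)) = Mul(Add(1010, -47385), Add(Pow(Add(92, Add(-6, 6)), 2), -32200)) = Mul(-46375, Add(Pow(Add(92, 0), 2), -32200)) = Mul(-46375, Add(Pow(92, 2), -32200)) = Mul(-46375, Add(8464, -32200)) = Mul(-46375, -23736) = 1100757000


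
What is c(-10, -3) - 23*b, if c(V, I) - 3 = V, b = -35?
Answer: 798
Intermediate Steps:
c(V, I) = 3 + V
c(-10, -3) - 23*b = (3 - 10) - 23*(-35) = -7 + 805 = 798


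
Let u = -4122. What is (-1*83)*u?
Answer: 342126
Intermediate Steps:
(-1*83)*u = -1*83*(-4122) = -83*(-4122) = 342126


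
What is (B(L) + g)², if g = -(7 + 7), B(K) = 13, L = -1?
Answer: 1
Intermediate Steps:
g = -14 (g = -1*14 = -14)
(B(L) + g)² = (13 - 14)² = (-1)² = 1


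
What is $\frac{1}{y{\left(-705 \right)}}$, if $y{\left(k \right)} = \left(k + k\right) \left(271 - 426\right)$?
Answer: $\frac{1}{218550} \approx 4.5756 \cdot 10^{-6}$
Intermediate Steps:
$y{\left(k \right)} = - 310 k$ ($y{\left(k \right)} = 2 k \left(-155\right) = - 310 k$)
$\frac{1}{y{\left(-705 \right)}} = \frac{1}{\left(-310\right) \left(-705\right)} = \frac{1}{218550}$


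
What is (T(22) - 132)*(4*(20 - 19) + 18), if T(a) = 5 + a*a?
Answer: 7854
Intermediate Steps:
T(a) = 5 + a**2
(T(22) - 132)*(4*(20 - 19) + 18) = ((5 + 22**2) - 132)*(4*(20 - 19) + 18) = ((5 + 484) - 132)*(4*1 + 18) = (489 - 132)*(4 + 18) = 357*22 = 7854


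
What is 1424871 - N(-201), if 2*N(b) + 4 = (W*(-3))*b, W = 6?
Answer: 1423064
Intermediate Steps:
N(b) = -2 - 9*b (N(b) = -2 + ((6*(-3))*b)/2 = -2 + (-18*b)/2 = -2 - 9*b)
1424871 - N(-201) = 1424871 - (-2 - 9*(-201)) = 1424871 - (-2 + 1809) = 1424871 - 1*1807 = 1424871 - 1807 = 1423064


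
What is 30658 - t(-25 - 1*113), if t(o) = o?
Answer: 30796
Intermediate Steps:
30658 - t(-25 - 1*113) = 30658 - (-25 - 1*113) = 30658 - (-25 - 113) = 30658 - 1*(-138) = 30658 + 138 = 30796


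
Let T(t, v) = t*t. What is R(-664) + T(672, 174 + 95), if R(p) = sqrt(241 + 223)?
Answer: 451584 + 4*sqrt(29) ≈ 4.5161e+5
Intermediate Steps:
R(p) = 4*sqrt(29) (R(p) = sqrt(464) = 4*sqrt(29))
T(t, v) = t**2
R(-664) + T(672, 174 + 95) = 4*sqrt(29) + 672**2 = 4*sqrt(29) + 451584 = 451584 + 4*sqrt(29)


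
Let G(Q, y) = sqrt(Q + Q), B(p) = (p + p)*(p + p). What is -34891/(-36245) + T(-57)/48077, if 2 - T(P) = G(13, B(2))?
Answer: 1677527097/1742550865 - sqrt(26)/48077 ≈ 0.96258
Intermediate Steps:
B(p) = 4*p**2 (B(p) = (2*p)*(2*p) = 4*p**2)
G(Q, y) = sqrt(2)*sqrt(Q) (G(Q, y) = sqrt(2*Q) = sqrt(2)*sqrt(Q))
T(P) = 2 - sqrt(26) (T(P) = 2 - sqrt(2)*sqrt(13) = 2 - sqrt(26))
-34891/(-36245) + T(-57)/48077 = -34891/(-36245) + (2 - sqrt(26))/48077 = -34891*(-1/36245) + (2 - sqrt(26))*(1/48077) = 34891/36245 + (2/48077 - sqrt(26)/48077) = 1677527097/1742550865 - sqrt(26)/48077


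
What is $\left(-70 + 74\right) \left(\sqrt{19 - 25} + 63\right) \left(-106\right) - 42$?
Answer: $-26754 - 424 i \sqrt{6} \approx -26754.0 - 1038.6 i$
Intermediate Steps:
$\left(-70 + 74\right) \left(\sqrt{19 - 25} + 63\right) \left(-106\right) - 42 = 4 \left(\sqrt{-6} + 63\right) \left(-106\right) - 42 = 4 \left(i \sqrt{6} + 63\right) \left(-106\right) - 42 = 4 \left(63 + i \sqrt{6}\right) \left(-106\right) - 42 = \left(252 + 4 i \sqrt{6}\right) \left(-106\right) - 42 = \left(-26712 - 424 i \sqrt{6}\right) - 42 = -26754 - 424 i \sqrt{6}$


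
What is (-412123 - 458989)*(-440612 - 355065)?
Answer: 693123782824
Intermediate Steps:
(-412123 - 458989)*(-440612 - 355065) = -871112*(-795677) = 693123782824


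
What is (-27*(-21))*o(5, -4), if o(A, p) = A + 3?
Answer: 4536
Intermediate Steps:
o(A, p) = 3 + A
(-27*(-21))*o(5, -4) = (-27*(-21))*(3 + 5) = 567*8 = 4536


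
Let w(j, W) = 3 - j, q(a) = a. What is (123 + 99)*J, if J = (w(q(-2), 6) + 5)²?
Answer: 22200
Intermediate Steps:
J = 100 (J = ((3 - 1*(-2)) + 5)² = ((3 + 2) + 5)² = (5 + 5)² = 10² = 100)
(123 + 99)*J = (123 + 99)*100 = 222*100 = 22200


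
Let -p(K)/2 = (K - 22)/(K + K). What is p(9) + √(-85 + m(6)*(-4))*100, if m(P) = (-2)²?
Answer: 13/9 + 100*I*√101 ≈ 1.4444 + 1005.0*I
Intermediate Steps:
p(K) = -(-22 + K)/K (p(K) = -2*(K - 22)/(K + K) = -2*(-22 + K)/(2*K) = -2*(-22 + K)*1/(2*K) = -(-22 + K)/K)
m(P) = 4
p(9) + √(-85 + m(6)*(-4))*100 = (22 - 1*9)/9 + √(-85 + 4*(-4))*100 = (22 - 9)/9 + √(-85 - 16)*100 = (⅑)*13 + √(-101)*100 = 13/9 + (I*√101)*100 = 13/9 + 100*I*√101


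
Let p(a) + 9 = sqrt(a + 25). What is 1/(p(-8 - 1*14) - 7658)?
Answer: -7667/58782886 - sqrt(3)/58782886 ≈ -0.00013046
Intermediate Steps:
p(a) = -9 + sqrt(25 + a) (p(a) = -9 + sqrt(a + 25) = -9 + sqrt(25 + a))
1/(p(-8 - 1*14) - 7658) = 1/((-9 + sqrt(25 + (-8 - 1*14))) - 7658) = 1/((-9 + sqrt(25 + (-8 - 14))) - 7658) = 1/((-9 + sqrt(25 - 22)) - 7658) = 1/((-9 + sqrt(3)) - 7658) = 1/(-7667 + sqrt(3))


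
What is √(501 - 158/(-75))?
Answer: √113199/15 ≈ 22.430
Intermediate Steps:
√(501 - 158/(-75)) = √(501 - 158*(-1/75)) = √(501 + 158/75) = √(37733/75) = √113199/15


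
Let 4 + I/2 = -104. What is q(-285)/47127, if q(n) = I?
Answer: -72/15709 ≈ -0.0045834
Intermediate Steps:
I = -216 (I = -8 + 2*(-104) = -8 - 208 = -216)
q(n) = -216
q(-285)/47127 = -216/47127 = -216*1/47127 = -72/15709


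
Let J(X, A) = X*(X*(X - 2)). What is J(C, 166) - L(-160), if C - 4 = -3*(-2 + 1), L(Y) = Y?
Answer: 405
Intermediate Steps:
C = 7 (C = 4 - 3*(-2 + 1) = 4 - 3*(-1) = 4 + 3 = 7)
J(X, A) = X²*(-2 + X) (J(X, A) = X*(X*(-2 + X)) = X²*(-2 + X))
J(C, 166) - L(-160) = 7²*(-2 + 7) - 1*(-160) = 49*5 + 160 = 245 + 160 = 405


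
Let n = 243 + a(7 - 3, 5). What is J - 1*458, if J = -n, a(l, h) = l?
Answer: -705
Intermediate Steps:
n = 247 (n = 243 + (7 - 3) = 243 + 4 = 247)
J = -247 (J = -1*247 = -247)
J - 1*458 = -247 - 1*458 = -247 - 458 = -705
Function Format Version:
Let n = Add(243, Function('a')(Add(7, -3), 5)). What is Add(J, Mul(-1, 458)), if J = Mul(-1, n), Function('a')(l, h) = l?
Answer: -705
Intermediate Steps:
n = 247 (n = Add(243, Add(7, -3)) = Add(243, 4) = 247)
J = -247 (J = Mul(-1, 247) = -247)
Add(J, Mul(-1, 458)) = Add(-247, Mul(-1, 458)) = Add(-247, -458) = -705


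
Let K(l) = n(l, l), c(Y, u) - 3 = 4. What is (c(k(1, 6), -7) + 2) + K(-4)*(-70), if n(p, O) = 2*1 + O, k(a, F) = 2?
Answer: 149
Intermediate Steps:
c(Y, u) = 7 (c(Y, u) = 3 + 4 = 7)
n(p, O) = 2 + O
K(l) = 2 + l
(c(k(1, 6), -7) + 2) + K(-4)*(-70) = (7 + 2) + (2 - 4)*(-70) = 9 - 2*(-70) = 9 + 140 = 149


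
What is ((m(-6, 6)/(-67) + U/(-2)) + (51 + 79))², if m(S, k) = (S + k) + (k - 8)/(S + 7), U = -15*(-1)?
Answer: 269583561/17956 ≈ 15014.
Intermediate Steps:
U = 15
m(S, k) = S + k + (-8 + k)/(7 + S) (m(S, k) = (S + k) + (-8 + k)/(7 + S) = S + k + (-8 + k)/(7 + S))
((m(-6, 6)/(-67) + U/(-2)) + (51 + 79))² = ((((-8 + (-6)² + 7*(-6) + 8*6 - 6*6)/(7 - 6))/(-67) + 15/(-2)) + (51 + 79))² = ((((-8 + 36 - 42 + 48 - 36)/1)*(-1/67) + 15*(-½)) + 130)² = (((1*(-2))*(-1/67) - 15/2) + 130)² = ((-2*(-1/67) - 15/2) + 130)² = ((2/67 - 15/2) + 130)² = (-1001/134 + 130)² = (16419/134)² = 269583561/17956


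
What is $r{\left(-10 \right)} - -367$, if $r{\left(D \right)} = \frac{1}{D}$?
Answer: $\frac{3669}{10} \approx 366.9$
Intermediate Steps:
$r{\left(-10 \right)} - -367 = \frac{1}{-10} - -367 = - \frac{1}{10} + 367 = \frac{3669}{10}$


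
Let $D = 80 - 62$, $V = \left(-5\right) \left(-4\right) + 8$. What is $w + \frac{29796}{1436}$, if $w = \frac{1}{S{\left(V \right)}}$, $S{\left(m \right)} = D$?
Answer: $\frac{134441}{6462} \approx 20.805$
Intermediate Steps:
$V = 28$ ($V = 20 + 8 = 28$)
$D = 18$
$S{\left(m \right)} = 18$
$w = \frac{1}{18} \approx 0.055556$
$w + \frac{29796}{1436} = \frac{1}{18} + \frac{29796}{1436} = \frac{1}{18} + 29796 \cdot \frac{1}{1436} = \frac{1}{18} + \frac{7449}{359} = \frac{134441}{6462}$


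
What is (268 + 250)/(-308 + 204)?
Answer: -259/52 ≈ -4.9808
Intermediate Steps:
(268 + 250)/(-308 + 204) = 518/(-104) = 518*(-1/104) = -259/52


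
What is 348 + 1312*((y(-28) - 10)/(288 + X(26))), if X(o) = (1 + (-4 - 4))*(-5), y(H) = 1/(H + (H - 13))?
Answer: 6849284/22287 ≈ 307.32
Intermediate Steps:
y(H) = 1/(-13 + 2*H) (y(H) = 1/(H + (-13 + H)) = 1/(-13 + 2*H))
X(o) = 35 (X(o) = (1 - 8)*(-5) = -7*(-5) = 35)
348 + 1312*((y(-28) - 10)/(288 + X(26))) = 348 + 1312*((1/(-13 + 2*(-28)) - 10)/(288 + 35)) = 348 + 1312*((1/(-13 - 56) - 10)/323) = 348 + 1312*((1/(-69) - 10)*(1/323)) = 348 + 1312*((-1/69 - 10)*(1/323)) = 348 + 1312*(-691/69*1/323) = 348 + 1312*(-691/22287) = 348 - 906592/22287 = 6849284/22287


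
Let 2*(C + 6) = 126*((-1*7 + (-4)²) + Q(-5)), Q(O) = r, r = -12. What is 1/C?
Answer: -1/195 ≈ -0.0051282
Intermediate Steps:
Q(O) = -12
C = -195 (C = -6 + (126*((-1*7 + (-4)²) - 12))/2 = -6 + (126*((-7 + 16) - 12))/2 = -6 + (126*(9 - 12))/2 = -6 + (126*(-3))/2 = -6 + (½)*(-378) = -6 - 189 = -195)
1/C = 1/(-195) = -1/195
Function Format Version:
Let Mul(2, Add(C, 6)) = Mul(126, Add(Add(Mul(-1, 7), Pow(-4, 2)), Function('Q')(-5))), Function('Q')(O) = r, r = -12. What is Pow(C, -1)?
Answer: Rational(-1, 195) ≈ -0.0051282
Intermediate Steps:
Function('Q')(O) = -12
C = -195 (C = Add(-6, Mul(Rational(1, 2), Mul(126, Add(Add(Mul(-1, 7), Pow(-4, 2)), -12)))) = Add(-6, Mul(Rational(1, 2), Mul(126, Add(Add(-7, 16), -12)))) = Add(-6, Mul(Rational(1, 2), Mul(126, Add(9, -12)))) = Add(-6, Mul(Rational(1, 2), Mul(126, -3))) = Add(-6, Mul(Rational(1, 2), -378)) = Add(-6, -189) = -195)
Pow(C, -1) = Pow(-195, -1) = Rational(-1, 195)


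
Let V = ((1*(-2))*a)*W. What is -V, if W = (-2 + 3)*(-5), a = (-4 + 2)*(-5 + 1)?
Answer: -80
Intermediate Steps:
a = 8 (a = -2*(-4) = 8)
W = -5 (W = 1*(-5) = -5)
V = 80 (V = ((1*(-2))*8)*(-5) = -2*8*(-5) = -16*(-5) = 80)
-V = -1*80 = -80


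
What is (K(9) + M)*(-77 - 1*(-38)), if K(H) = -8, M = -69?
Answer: 3003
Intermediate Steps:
(K(9) + M)*(-77 - 1*(-38)) = (-8 - 69)*(-77 - 1*(-38)) = -77*(-77 + 38) = -77*(-39) = 3003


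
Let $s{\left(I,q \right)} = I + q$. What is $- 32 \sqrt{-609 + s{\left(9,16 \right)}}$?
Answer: $- 64 i \sqrt{146} \approx - 773.31 i$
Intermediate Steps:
$- 32 \sqrt{-609 + s{\left(9,16 \right)}} = - 32 \sqrt{-609 + \left(9 + 16\right)} = - 32 \sqrt{-609 + 25} = - 32 \sqrt{-584} = - 32 \cdot 2 i \sqrt{146} = - 64 i \sqrt{146}$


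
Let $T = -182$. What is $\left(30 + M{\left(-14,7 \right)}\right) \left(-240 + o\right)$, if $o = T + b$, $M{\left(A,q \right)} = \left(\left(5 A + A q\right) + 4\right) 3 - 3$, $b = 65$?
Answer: $166005$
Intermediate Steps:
$M{\left(A,q \right)} = 9 + 15 A + 3 A q$ ($M{\left(A,q \right)} = \left(4 + 5 A + A q\right) 3 - 3 = \left(12 + 15 A + 3 A q\right) - 3 = 9 + 15 A + 3 A q$)
$o = -117$ ($o = -182 + 65 = -117$)
$\left(30 + M{\left(-14,7 \right)}\right) \left(-240 + o\right) = \left(30 + \left(9 + 15 \left(-14\right) + 3 \left(-14\right) 7\right)\right) \left(-240 - 117\right) = \left(30 - 495\right) \left(-357\right) = \left(-465\right) \left(-357\right) = 166005$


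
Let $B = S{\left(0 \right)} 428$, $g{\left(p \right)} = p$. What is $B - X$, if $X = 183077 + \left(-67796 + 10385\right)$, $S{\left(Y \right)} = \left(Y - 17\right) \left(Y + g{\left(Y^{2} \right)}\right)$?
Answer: $-125666$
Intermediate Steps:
$S{\left(Y \right)} = \left(-17 + Y\right) \left(Y + Y^{2}\right)$ ($S{\left(Y \right)} = \left(Y - 17\right) \left(Y + Y^{2}\right) = \left(-17 + Y\right) \left(Y + Y^{2}\right)$)
$B = 0$ ($B = 0 \left(-17 + 0^{2} - 0\right) 428 = 0 \left(-17 + 0 + 0\right) 428 = 0 \left(-17\right) 428 = 0 \cdot 428 = 0$)
$X = 125666$ ($X = 183077 - 57411 = 125666$)
$B - X = 0 - 125666 = -125666$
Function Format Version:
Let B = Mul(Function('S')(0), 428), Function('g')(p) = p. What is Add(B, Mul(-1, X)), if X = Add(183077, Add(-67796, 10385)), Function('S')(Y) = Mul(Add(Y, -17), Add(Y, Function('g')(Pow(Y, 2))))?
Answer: -125666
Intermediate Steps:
Function('S')(Y) = Mul(Add(-17, Y), Add(Y, Pow(Y, 2))) (Function('S')(Y) = Mul(Add(Y, -17), Add(Y, Pow(Y, 2))) = Mul(Add(-17, Y), Add(Y, Pow(Y, 2))))
B = 0 (B = Mul(Mul(0, Add(-17, Pow(0, 2), Mul(-16, 0))), 428) = Mul(Mul(0, Add(-17, 0, 0)), 428) = Mul(Mul(0, -17), 428) = Mul(0, 428) = 0)
X = 125666 (X = Add(183077, -57411) = 125666)
Add(B, Mul(-1, X)) = Add(0, Mul(-1, 125666)) = Add(0, -125666) = -125666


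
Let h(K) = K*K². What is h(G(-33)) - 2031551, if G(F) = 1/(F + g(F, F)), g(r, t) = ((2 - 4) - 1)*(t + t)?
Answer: -9125981035874/4492125 ≈ -2.0316e+6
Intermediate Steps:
g(r, t) = -6*t (g(r, t) = (-2 - 1)*(2*t) = -6*t)
G(F) = -1/(5*F) (G(F) = 1/(F - 6*F) = 1/(-5*F) = -1/(5*F))
h(K) = K³
h(G(-33)) - 2031551 = (-⅕/(-33))³ - 2031551 = (-⅕*(-1/33))³ - 2031551 = (1/165)³ - 2031551 = 1/4492125 - 2031551 = -9125981035874/4492125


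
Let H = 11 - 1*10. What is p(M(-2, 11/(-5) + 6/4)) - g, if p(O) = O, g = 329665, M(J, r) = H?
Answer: -329664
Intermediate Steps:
H = 1 (H = 11 - 10 = 1)
M(J, r) = 1
p(M(-2, 11/(-5) + 6/4)) - g = 1 - 1*329665 = 1 - 329665 = -329664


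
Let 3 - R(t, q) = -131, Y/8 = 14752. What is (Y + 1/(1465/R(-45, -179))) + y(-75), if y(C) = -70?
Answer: 172791024/1465 ≈ 1.1795e+5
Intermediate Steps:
Y = 118016 (Y = 8*14752 = 118016)
R(t, q) = 134 (R(t, q) = 3 - 1*(-131) = 3 + 131 = 134)
(Y + 1/(1465/R(-45, -179))) + y(-75) = (118016 + 1/(1465/134)) - 70 = (118016 + 134/1465) - 70 = 172893574/1465 - 70 = 172791024/1465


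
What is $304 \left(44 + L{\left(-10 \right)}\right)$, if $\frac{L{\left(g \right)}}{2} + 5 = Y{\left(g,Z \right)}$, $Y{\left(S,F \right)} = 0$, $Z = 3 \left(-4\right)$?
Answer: $10336$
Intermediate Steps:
$Z = -12$
$L{\left(g \right)} = -10$ ($L{\left(g \right)} = -10 + 2 \cdot 0 = -10 + 0 = -10$)
$304 \left(44 + L{\left(-10 \right)}\right) = 304 \left(44 - 10\right) = 304 \cdot 34 = 10336$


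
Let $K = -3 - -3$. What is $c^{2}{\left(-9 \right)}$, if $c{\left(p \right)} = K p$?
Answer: $0$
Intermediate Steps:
$K = 0$ ($K = -3 + 3 = 0$)
$c{\left(p \right)} = 0$ ($c{\left(p \right)} = 0 p = 0$)
$c^{2}{\left(-9 \right)} = 0^{2} = 0$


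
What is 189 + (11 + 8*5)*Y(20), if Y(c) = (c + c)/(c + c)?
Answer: 240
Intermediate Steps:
Y(c) = 1 (Y(c) = (2*c)/((2*c)) = (2*c)*(1/(2*c)) = 1)
189 + (11 + 8*5)*Y(20) = 189 + (11 + 8*5)*1 = 189 + (11 + 40)*1 = 189 + 51*1 = 189 + 51 = 240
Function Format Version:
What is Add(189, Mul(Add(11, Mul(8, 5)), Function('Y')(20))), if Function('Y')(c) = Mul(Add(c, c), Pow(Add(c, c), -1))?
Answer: 240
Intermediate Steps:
Function('Y')(c) = 1 (Function('Y')(c) = Mul(Mul(2, c), Pow(Mul(2, c), -1)) = Mul(Mul(2, c), Mul(Rational(1, 2), Pow(c, -1))) = 1)
Add(189, Mul(Add(11, Mul(8, 5)), Function('Y')(20))) = Add(189, Mul(Add(11, Mul(8, 5)), 1)) = Add(189, Mul(Add(11, 40), 1)) = Add(189, Mul(51, 1)) = Add(189, 51) = 240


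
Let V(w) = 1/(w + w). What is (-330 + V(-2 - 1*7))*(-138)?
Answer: 136643/3 ≈ 45548.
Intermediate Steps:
V(w) = 1/(2*w)
(-330 + V(-2 - 1*7))*(-138) = (-330 + 1/(2*(-2 - 1*7)))*(-138) = (-330 + 1/(2*(-2 - 7)))*(-138) = (-330 + (½)/(-9))*(-138) = (-330 + (½)*(-⅑))*(-138) = (-330 - 1/18)*(-138) = -5941/18*(-138) = 136643/3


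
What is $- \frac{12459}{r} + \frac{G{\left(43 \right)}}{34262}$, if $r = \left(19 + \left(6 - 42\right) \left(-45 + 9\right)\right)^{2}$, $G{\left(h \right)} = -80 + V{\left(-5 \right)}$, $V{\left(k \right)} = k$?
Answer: $- \frac{573854383}{59246706950} \approx -0.0096858$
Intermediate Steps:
$G{\left(h \right)} = -85$ ($G{\left(h \right)} = -80 - 5 = -85$)
$r = 1729225$ ($r = \left(19 - -1296\right)^{2} = \left(19 + 1296\right)^{2} = 1315^{2} = 1729225$)
$- \frac{12459}{r} + \frac{G{\left(43 \right)}}{34262} = - \frac{12459}{1729225} - \frac{85}{34262} = - \frac{573854383}{59246706950}$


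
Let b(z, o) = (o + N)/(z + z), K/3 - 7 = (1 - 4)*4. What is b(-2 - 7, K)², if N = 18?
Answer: 1/36 ≈ 0.027778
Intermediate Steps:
K = -15 (K = 21 + 3*((1 - 4)*4) = 21 + 3*(-3*4) = 21 + 3*(-12) = 21 - 36 = -15)
b(z, o) = (18 + o)/(2*z) (b(z, o) = (o + 18)/(z + z) = (18 + o)/((2*z)) = (18 + o)*(1/(2*z)) = (18 + o)/(2*z))
b(-2 - 7, K)² = ((18 - 15)/(2*(-2 - 7)))² = ((½)*3/(-9))² = ((½)*(-⅑)*3)² = (-⅙)² = 1/36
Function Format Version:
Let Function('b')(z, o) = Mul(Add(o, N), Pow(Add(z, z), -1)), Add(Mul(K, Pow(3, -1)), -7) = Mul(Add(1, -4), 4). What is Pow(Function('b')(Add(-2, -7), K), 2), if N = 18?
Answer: Rational(1, 36) ≈ 0.027778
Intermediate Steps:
K = -15 (K = Add(21, Mul(3, Mul(Add(1, -4), 4))) = Add(21, Mul(3, Mul(-3, 4))) = Add(21, Mul(3, -12)) = Add(21, -36) = -15)
Function('b')(z, o) = Mul(Rational(1, 2), Pow(z, -1), Add(18, o)) (Function('b')(z, o) = Mul(Add(o, 18), Pow(Add(z, z), -1)) = Mul(Add(18, o), Pow(Mul(2, z), -1)) = Mul(Add(18, o), Mul(Rational(1, 2), Pow(z, -1))) = Mul(Rational(1, 2), Pow(z, -1), Add(18, o)))
Pow(Function('b')(Add(-2, -7), K), 2) = Pow(Mul(Rational(1, 2), Pow(Add(-2, -7), -1), Add(18, -15)), 2) = Pow(Mul(Rational(1, 2), Pow(-9, -1), 3), 2) = Pow(Mul(Rational(1, 2), Rational(-1, 9), 3), 2) = Pow(Rational(-1, 6), 2) = Rational(1, 36)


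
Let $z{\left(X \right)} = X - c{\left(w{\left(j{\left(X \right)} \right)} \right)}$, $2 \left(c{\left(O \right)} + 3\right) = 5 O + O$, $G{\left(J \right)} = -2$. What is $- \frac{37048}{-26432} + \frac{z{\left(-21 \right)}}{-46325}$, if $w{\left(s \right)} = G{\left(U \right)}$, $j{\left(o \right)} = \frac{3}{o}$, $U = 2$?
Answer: $\frac{214570723}{153057800} \approx 1.4019$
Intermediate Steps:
$w{\left(s \right)} = -2$
$c{\left(O \right)} = -3 + 3 O$ ($c{\left(O \right)} = -3 + \frac{5 O + O}{2} = -3 + \frac{6 O}{2} = -3 + 3 O$)
$z{\left(X \right)} = 9 + X$ ($z{\left(X \right)} = X - \left(-3 + 3 \left(-2\right)\right) = X - \left(-3 - 6\right) = X - -9 = X + 9 = 9 + X$)
$- \frac{37048}{-26432} + \frac{z{\left(-21 \right)}}{-46325} = - \frac{37048}{-26432} + \frac{9 - 21}{-46325} = \left(-37048\right) \left(- \frac{1}{26432}\right) - - \frac{12}{46325} = \frac{4631}{3304} + \frac{12}{46325} = \frac{214570723}{153057800}$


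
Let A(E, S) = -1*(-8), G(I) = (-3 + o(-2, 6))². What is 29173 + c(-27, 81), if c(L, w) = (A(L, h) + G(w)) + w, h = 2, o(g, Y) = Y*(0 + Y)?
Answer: 30351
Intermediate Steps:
o(g, Y) = Y² (o(g, Y) = Y*Y = Y²)
G(I) = 1089 (G(I) = (-3 + 6²)² = (-3 + 36)² = 33² = 1089)
A(E, S) = 8
c(L, w) = 1097 + w (c(L, w) = (8 + 1089) + w = 1097 + w)
29173 + c(-27, 81) = 29173 + (1097 + 81) = 29173 + 1178 = 30351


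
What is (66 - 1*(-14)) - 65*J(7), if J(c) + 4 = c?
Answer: -115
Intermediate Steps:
J(c) = -4 + c
(66 - 1*(-14)) - 65*J(7) = (66 - 1*(-14)) - 65*(-4 + 7) = (66 + 14) - 65*3 = 80 - 195 = -115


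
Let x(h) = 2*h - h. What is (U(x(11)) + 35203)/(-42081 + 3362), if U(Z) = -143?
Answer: -35060/38719 ≈ -0.90550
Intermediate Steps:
x(h) = h
(U(x(11)) + 35203)/(-42081 + 3362) = (-143 + 35203)/(-42081 + 3362) = 35060/(-38719) = 35060*(-1/38719) = -35060/38719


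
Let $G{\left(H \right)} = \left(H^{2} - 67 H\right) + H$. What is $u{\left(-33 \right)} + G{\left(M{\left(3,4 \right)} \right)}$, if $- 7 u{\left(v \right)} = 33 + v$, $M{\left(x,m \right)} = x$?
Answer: $-189$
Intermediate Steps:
$G{\left(H \right)} = H^{2} - 66 H$
$u{\left(v \right)} = - \frac{33}{7} - \frac{v}{7}$ ($u{\left(v \right)} = - \frac{33 + v}{7} = - \frac{33}{7} - \frac{v}{7}$)
$u{\left(-33 \right)} + G{\left(M{\left(3,4 \right)} \right)} = \left(- \frac{33}{7} - - \frac{33}{7}\right) + 3 \left(-66 + 3\right) = \left(- \frac{33}{7} + \frac{33}{7}\right) + 3 \left(-63\right) = 0 - 189 = -189$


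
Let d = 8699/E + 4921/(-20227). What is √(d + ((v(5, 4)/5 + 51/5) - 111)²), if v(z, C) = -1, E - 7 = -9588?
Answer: √383070194200246870031/193794887 ≈ 100.99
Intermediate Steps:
E = -9581 (E = 7 - 9588 = -9581)
d = -223102774/193794887 (d = 8699/(-9581) + 4921/(-20227) = 8699*(-1/9581) + 4921*(-1/20227) = -8699/9581 - 4921/20227 = -223102774/193794887 ≈ -1.1512)
√(d + ((v(5, 4)/5 + 51/5) - 111)²) = √(-223102774/193794887 + ((-1/5 + 51/5) - 111)²) = √(-223102774/193794887 + ((-1*⅕ + 51*(⅕)) - 111)²) = √(-223102774/193794887 + ((-⅕ + 51/5) - 111)²) = √(-223102774/193794887 + (10 - 111)²) = √(-223102774/193794887 + (-101)²) = √(-223102774/193794887 + 10201) = √(1976678539513/193794887) = √383070194200246870031/193794887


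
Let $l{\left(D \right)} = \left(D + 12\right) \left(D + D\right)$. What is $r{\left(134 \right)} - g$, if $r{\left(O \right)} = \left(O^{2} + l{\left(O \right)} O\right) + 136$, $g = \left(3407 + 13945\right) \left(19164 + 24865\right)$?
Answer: $-758729964$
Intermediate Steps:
$l{\left(D \right)} = 2 D \left(12 + D\right)$ ($l{\left(D \right)} = \left(12 + D\right) 2 D = 2 D \left(12 + D\right)$)
$g = 763991208$ ($g = 17352 \cdot 44029 = 763991208$)
$r{\left(O \right)} = 136 + O^{2} + 2 O^{2} \left(12 + O\right)$ ($r{\left(O \right)} = \left(O^{2} + 2 O \left(12 + O\right) O\right) + 136 = \left(O^{2} + 2 O^{2} \left(12 + O\right)\right) + 136 = 136 + O^{2} + 2 O^{2} \left(12 + O\right)$)
$r{\left(134 \right)} - g = \left(136 + 2 \cdot 134^{3} + 25 \cdot 134^{2}\right) - 763991208 = \left(136 + 2 \cdot 2406104 + 25 \cdot 17956\right) - 763991208 = \left(136 + 4812208 + 448900\right) - 763991208 = 5261244 - 763991208 = -758729964$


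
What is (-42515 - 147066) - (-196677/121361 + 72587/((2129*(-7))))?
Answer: -342872605051885/1808642983 ≈ -1.8957e+5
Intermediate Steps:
(-42515 - 147066) - (-196677/121361 + 72587/((2129*(-7)))) = -189581 - (-196677*1/121361 + 72587/(-14903)) = -189581 - (-196677/121361 + 72587*(-1/14903)) = -189581 - (-196677/121361 - 72587/14903) = -189581 - 1*(-11740308238/1808642983) = -189581 + 11740308238/1808642983 = -342872605051885/1808642983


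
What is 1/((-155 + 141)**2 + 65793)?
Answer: 1/65989 ≈ 1.5154e-5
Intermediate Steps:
1/((-155 + 141)**2 + 65793) = 1/((-14)**2 + 65793) = 1/(196 + 65793) = 1/65989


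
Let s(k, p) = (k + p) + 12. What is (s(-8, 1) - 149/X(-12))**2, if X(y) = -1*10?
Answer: 39601/100 ≈ 396.01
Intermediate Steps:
X(y) = -10
s(k, p) = 12 + k + p
(s(-8, 1) - 149/X(-12))**2 = ((12 - 8 + 1) - 149/(-10))**2 = (5 - 149*(-1/10))**2 = (5 + 149/10)**2 = (199/10)**2 = 39601/100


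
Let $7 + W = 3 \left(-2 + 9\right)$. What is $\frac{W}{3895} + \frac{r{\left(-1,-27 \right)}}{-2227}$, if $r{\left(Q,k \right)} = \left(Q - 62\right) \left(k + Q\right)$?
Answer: $- \frac{6839602}{8674165} \approx -0.7885$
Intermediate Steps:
$r{\left(Q,k \right)} = \left(-62 + Q\right) \left(Q + k\right)$
$W = 14$ ($W = -7 + 3 \left(-2 + 9\right) = -7 + 3 \cdot 7 = -7 + 21 = 14$)
$\frac{W}{3895} + \frac{r{\left(-1,-27 \right)}}{-2227} = \frac{14}{3895} + \frac{\left(-1\right)^{2} - -62 - -1674 - -27}{-2227} = 14 \cdot \frac{1}{3895} + \left(1 + 62 + 1674 + 27\right) \left(- \frac{1}{2227}\right) = \frac{14}{3895} + 1764 \left(- \frac{1}{2227}\right) = \frac{14}{3895} - \frac{1764}{2227} = - \frac{6839602}{8674165}$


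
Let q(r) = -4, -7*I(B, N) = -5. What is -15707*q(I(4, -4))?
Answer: 62828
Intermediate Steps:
I(B, N) = 5/7 (I(B, N) = -⅐*(-5) = 5/7)
-15707*q(I(4, -4)) = -15707*(-4) = 62828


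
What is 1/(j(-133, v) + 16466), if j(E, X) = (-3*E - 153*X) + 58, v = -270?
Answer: 1/58233 ≈ 1.7172e-5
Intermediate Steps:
j(E, X) = 58 - 153*X - 3*E (j(E, X) = (-153*X - 3*E) + 58 = 58 - 153*X - 3*E)
1/(j(-133, v) + 16466) = 1/((58 - 153*(-270) - 3*(-133)) + 16466) = 1/((58 + 41310 + 399) + 16466) = 1/(41767 + 16466) = 1/58233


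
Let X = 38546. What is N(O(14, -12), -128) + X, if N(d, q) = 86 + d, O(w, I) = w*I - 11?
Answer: 38453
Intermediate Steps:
O(w, I) = -11 + I*w (O(w, I) = I*w - 11 = -11 + I*w)
N(O(14, -12), -128) + X = (86 + (-11 - 12*14)) + 38546 = (86 + (-11 - 168)) + 38546 = (86 - 179) + 38546 = -93 + 38546 = 38453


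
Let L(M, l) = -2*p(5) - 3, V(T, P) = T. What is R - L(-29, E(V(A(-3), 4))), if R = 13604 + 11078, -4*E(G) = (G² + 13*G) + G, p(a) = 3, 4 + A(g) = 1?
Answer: 24691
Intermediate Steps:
A(g) = -3 (A(g) = -4 + 1 = -3)
E(G) = -7*G/2 - G²/4 (E(G) = -((G² + 13*G) + G)/4 = -(G² + 14*G)/4 = -7*G/2 - G²/4)
R = 24682
L(M, l) = -9 (L(M, l) = -2*3 - 3 = -6 - 3 = -9)
R - L(-29, E(V(A(-3), 4))) = 24682 - 1*(-9) = 24682 + 9 = 24691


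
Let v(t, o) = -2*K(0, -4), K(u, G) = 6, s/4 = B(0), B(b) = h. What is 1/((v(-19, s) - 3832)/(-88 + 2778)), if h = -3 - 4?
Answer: -1345/1922 ≈ -0.69979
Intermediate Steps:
h = -7
B(b) = -7
s = -28 (s = 4*(-7) = -28)
v(t, o) = -12 (v(t, o) = -2*6 = -12)
1/((v(-19, s) - 3832)/(-88 + 2778)) = 1/((-12 - 3832)/(-88 + 2778)) = 1/(-3844/2690) = 1/(-3844*1/2690) = 1/(-1922/1345) = -1345/1922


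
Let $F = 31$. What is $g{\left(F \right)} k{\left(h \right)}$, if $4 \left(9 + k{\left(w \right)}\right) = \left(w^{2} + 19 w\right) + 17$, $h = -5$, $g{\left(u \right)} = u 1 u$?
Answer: $- \frac{85529}{4} \approx -21382.0$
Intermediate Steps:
$g{\left(u \right)} = u^{2}$ ($g{\left(u \right)} = u u = u^{2}$)
$k{\left(w \right)} = - \frac{19}{4} + \frac{w^{2}}{4} + \frac{19 w}{4}$ ($k{\left(w \right)} = -9 + \frac{\left(w^{2} + 19 w\right) + 17}{4} = -9 + \frac{17 + w^{2} + 19 w}{4} = -9 + \left(\frac{17}{4} + \frac{w^{2}}{4} + \frac{19 w}{4}\right) = - \frac{19}{4} + \frac{w^{2}}{4} + \frac{19 w}{4}$)
$g{\left(F \right)} k{\left(h \right)} = 31^{2} \left(- \frac{19}{4} + \frac{\left(-5\right)^{2}}{4} + \frac{19}{4} \left(-5\right)\right) = 961 \left(- \frac{19}{4} + \frac{1}{4} \cdot 25 - \frac{95}{4}\right) = 961 \left(- \frac{19}{4} + \frac{25}{4} - \frac{95}{4}\right) = 961 \left(- \frac{89}{4}\right) = - \frac{85529}{4}$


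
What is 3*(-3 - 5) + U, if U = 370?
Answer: 346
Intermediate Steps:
3*(-3 - 5) + U = 3*(-3 - 5) + 370 = 3*(-8) + 370 = -24 + 370 = 346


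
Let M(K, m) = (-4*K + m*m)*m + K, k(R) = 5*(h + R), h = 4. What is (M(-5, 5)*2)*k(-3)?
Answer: 2200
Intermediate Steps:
k(R) = 20 + 5*R (k(R) = 5*(4 + R) = 20 + 5*R)
M(K, m) = K + m*(m² - 4*K) (M(K, m) = (-4*K + m²)*m + K = (m² - 4*K)*m + K = m*(m² - 4*K) + K = K + m*(m² - 4*K))
(M(-5, 5)*2)*k(-3) = ((-5 + 5³ - 4*(-5)*5)*2)*(20 + 5*(-3)) = ((-5 + 125 + 100)*2)*(20 - 15) = (220*2)*5 = 440*5 = 2200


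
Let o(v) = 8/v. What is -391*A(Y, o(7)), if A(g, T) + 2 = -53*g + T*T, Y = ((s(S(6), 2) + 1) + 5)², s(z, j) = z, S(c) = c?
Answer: 146234782/49 ≈ 2.9844e+6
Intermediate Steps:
Y = 144 (Y = ((6 + 1) + 5)² = (7 + 5)² = 12² = 144)
A(g, T) = -2 + T² - 53*g (A(g, T) = -2 + (-53*g + T*T) = -2 + (-53*g + T²) = -2 + (T² - 53*g) = -2 + T² - 53*g)
-391*A(Y, o(7)) = -391*(-2 + (8/7)² - 53*144) = -391*(-2 + (8*(⅐))² - 7632) = -391*(-2 + (8/7)² - 7632) = -391*(-2 + 64/49 - 7632) = -391*(-374002/49) = 146234782/49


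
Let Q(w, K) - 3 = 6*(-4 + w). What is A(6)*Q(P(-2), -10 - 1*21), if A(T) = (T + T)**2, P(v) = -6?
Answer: -8208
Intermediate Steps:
A(T) = 4*T**2 (A(T) = (2*T)**2 = 4*T**2)
Q(w, K) = -21 + 6*w (Q(w, K) = 3 + 6*(-4 + w) = 3 + (-24 + 6*w) = -21 + 6*w)
A(6)*Q(P(-2), -10 - 1*21) = (4*6**2)*(-21 + 6*(-6)) = (4*36)*(-21 - 36) = 144*(-57) = -8208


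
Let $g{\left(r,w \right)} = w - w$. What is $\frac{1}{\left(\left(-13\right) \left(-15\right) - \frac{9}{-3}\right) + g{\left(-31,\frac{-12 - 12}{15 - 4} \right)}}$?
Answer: $\frac{1}{198} \approx 0.0050505$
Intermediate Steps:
$g{\left(r,w \right)} = 0$
$\frac{1}{\left(\left(-13\right) \left(-15\right) - \frac{9}{-3}\right) + g{\left(-31,\frac{-12 - 12}{15 - 4} \right)}} = \frac{1}{\left(\left(-13\right) \left(-15\right) - \frac{9}{-3}\right) + 0} = \frac{1}{\left(195 - -3\right) + 0} = \frac{1}{\left(195 + 3\right) + 0} = \frac{1}{198 + 0} = \frac{1}{198}$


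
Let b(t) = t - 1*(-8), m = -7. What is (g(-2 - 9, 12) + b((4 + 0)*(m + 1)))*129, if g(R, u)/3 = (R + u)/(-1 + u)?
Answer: -22317/11 ≈ -2028.8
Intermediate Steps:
b(t) = 8 + t (b(t) = t + 8 = 8 + t)
g(R, u) = 3*(R + u)/(-1 + u) (g(R, u) = 3*((R + u)/(-1 + u)) = 3*(R + u)/(-1 + u))
(g(-2 - 9, 12) + b((4 + 0)*(m + 1)))*129 = (3*((-2 - 9) + 12)/(-1 + 12) + (8 + (4 + 0)*(-7 + 1)))*129 = (3*(-11 + 12)/11 + (8 + 4*(-6)))*129 = (3*(1/11)*1 + (8 - 24))*129 = (3/11 - 16)*129 = -173/11*129 = -22317/11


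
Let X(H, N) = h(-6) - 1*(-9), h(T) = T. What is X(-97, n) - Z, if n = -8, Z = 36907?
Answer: -36904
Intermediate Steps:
X(H, N) = 3 (X(H, N) = -6 - 1*(-9) = -6 + 9 = 3)
X(-97, n) - Z = 3 - 1*36907 = 3 - 36907 = -36904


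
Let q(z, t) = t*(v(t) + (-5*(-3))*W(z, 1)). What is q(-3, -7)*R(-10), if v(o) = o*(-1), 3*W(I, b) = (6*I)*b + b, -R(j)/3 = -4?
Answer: 6552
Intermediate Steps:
R(j) = 12 (R(j) = -3*(-4) = 12)
W(I, b) = b/3 + 2*I*b (W(I, b) = ((6*I)*b + b)/3 = (6*I*b + b)/3 = (b + 6*I*b)/3 = b/3 + 2*I*b)
v(o) = -o
q(z, t) = t*(5 - t + 30*z) (q(z, t) = t*(-t + (-5*(-3))*((1/3)*1*(1 + 6*z))) = t*(-t + 15*(1/3 + 2*z)) = t*(-t + (5 + 30*z)) = t*(5 - t + 30*z))
q(-3, -7)*R(-10) = -7*(5 - 1*(-7) + 30*(-3))*12 = -7*(5 + 7 - 90)*12 = -7*(-78)*12 = 546*12 = 6552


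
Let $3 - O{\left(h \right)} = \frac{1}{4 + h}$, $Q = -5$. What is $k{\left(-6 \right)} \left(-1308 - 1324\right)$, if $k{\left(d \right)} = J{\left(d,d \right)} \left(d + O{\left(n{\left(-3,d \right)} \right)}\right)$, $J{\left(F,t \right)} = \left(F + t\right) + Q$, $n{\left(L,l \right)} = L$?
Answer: $-178976$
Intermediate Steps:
$O{\left(h \right)} = 3 - \frac{1}{4 + h}$
$J{\left(F,t \right)} = -5 + F + t$ ($J{\left(F,t \right)} = \left(F + t\right) - 5 = -5 + F + t$)
$k{\left(d \right)} = \left(-5 + 2 d\right) \left(2 + d\right)$ ($k{\left(d \right)} = \left(-5 + d + d\right) \left(d + \frac{11 + 3 \left(-3\right)}{4 - 3}\right) = \left(-5 + 2 d\right) \left(d + \frac{11 - 9}{1}\right) = \left(-5 + 2 d\right) \left(d + 1 \cdot 2\right) = \left(-5 + 2 d\right) \left(d + 2\right) = \left(-5 + 2 d\right) \left(2 + d\right)$)
$k{\left(-6 \right)} \left(-1308 - 1324\right) = \left(-5 + 2 \left(-6\right)\right) \left(2 - 6\right) \left(-1308 - 1324\right) = \left(-5 - 12\right) \left(-4\right) \left(-2632\right) = \left(-17\right) \left(-4\right) \left(-2632\right) = 68 \left(-2632\right) = -178976$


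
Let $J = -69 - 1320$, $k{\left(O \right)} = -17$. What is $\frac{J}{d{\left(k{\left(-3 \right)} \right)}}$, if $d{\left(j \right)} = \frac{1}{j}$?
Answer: $23613$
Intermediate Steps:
$J = -1389$ ($J = -69 - 1320 = -1389$)
$\frac{J}{d{\left(k{\left(-3 \right)} \right)}} = - \frac{1389}{\frac{1}{-17}} = - \frac{1389}{- \frac{1}{17}} = \left(-1389\right) \left(-17\right) = 23613$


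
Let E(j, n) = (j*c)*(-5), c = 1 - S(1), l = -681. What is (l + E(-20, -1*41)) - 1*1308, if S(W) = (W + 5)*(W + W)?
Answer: -3089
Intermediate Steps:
S(W) = 2*W*(5 + W) (S(W) = (5 + W)*(2*W) = 2*W*(5 + W))
c = -11 (c = 1 - 2*(5 + 1) = 1 - 2*6 = 1 - 1*12 = 1 - 12 = -11)
E(j, n) = 55*j (E(j, n) = (j*(-11))*(-5) = -11*j*(-5) = 55*j)
(l + E(-20, -1*41)) - 1*1308 = (-681 + 55*(-20)) - 1*1308 = (-681 - 1100) - 1308 = -1781 - 1308 = -3089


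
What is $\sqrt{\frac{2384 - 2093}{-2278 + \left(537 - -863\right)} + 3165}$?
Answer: $\frac{3 \sqrt{271065818}}{878} \approx 56.255$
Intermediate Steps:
$\sqrt{\frac{2384 - 2093}{-2278 + \left(537 - -863\right)} + 3165} = \sqrt{\frac{291}{-2278 + \left(537 + 863\right)} + 3165} = \sqrt{\frac{291}{-2278 + 1400} + 3165} = \sqrt{\frac{291}{-878} + 3165} = \sqrt{291 \left(- \frac{1}{878}\right) + 3165} = \sqrt{- \frac{291}{878} + 3165} = \sqrt{\frac{2778579}{878}} = \frac{3 \sqrt{271065818}}{878}$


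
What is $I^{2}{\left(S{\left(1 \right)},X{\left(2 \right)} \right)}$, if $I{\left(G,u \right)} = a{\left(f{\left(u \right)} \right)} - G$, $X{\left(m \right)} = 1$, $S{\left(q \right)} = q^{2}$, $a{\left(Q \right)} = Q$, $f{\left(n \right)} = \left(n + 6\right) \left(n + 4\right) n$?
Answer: $1156$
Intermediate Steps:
$f{\left(n \right)} = n \left(4 + n\right) \left(6 + n\right)$ ($f{\left(n \right)} = \left(6 + n\right) \left(4 + n\right) n = \left(4 + n\right) \left(6 + n\right) n = n \left(4 + n\right) \left(6 + n\right)$)
$I{\left(G,u \right)} = - G + u \left(24 + u^{2} + 10 u\right)$ ($I{\left(G,u \right)} = u \left(24 + u^{2} + 10 u\right) - G = - G + u \left(24 + u^{2} + 10 u\right)$)
$I^{2}{\left(S{\left(1 \right)},X{\left(2 \right)} \right)} = \left(- 1^{2} + 1 \left(24 + 1^{2} + 10 \cdot 1\right)\right)^{2} = \left(\left(-1\right) 1 + 1 \left(24 + 1 + 10\right)\right)^{2} = \left(-1 + 1 \cdot 35\right)^{2} = \left(-1 + 35\right)^{2} = 34^{2} = 1156$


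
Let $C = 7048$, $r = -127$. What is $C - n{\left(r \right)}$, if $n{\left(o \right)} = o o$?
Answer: $-9081$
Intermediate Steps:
$n{\left(o \right)} = o^{2}$
$C - n{\left(r \right)} = 7048 - \left(-127\right)^{2} = 7048 - 16129 = -9081$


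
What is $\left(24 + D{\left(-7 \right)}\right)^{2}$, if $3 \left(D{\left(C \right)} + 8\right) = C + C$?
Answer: $\frac{1156}{9} \approx 128.44$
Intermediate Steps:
$D{\left(C \right)} = -8 + \frac{2 C}{3}$ ($D{\left(C \right)} = -8 + \frac{C + C}{3} = -8 + \frac{2 C}{3}$)
$\left(24 + D{\left(-7 \right)}\right)^{2} = \left(24 + \left(-8 + \frac{2}{3} \left(-7\right)\right)\right)^{2} = \left(24 - \frac{38}{3}\right)^{2} = \left(\frac{34}{3}\right)^{2} = \frac{1156}{9}$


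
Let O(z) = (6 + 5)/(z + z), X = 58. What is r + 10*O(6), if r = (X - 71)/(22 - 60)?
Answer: 542/57 ≈ 9.5088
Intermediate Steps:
O(z) = 11/(2*z) (O(z) = 11/((2*z)) = 11*(1/(2*z)) = 11/(2*z))
r = 13/38 (r = (58 - 71)/(22 - 60) = -13/(-38) = -13*(-1/38) = 13/38 ≈ 0.34211)
r + 10*O(6) = 13/38 + 10*((11/2)/6) = 13/38 + 10*((11/2)*(1/6)) = 13/38 + 10*(11/12) = 13/38 + 55/6 = 542/57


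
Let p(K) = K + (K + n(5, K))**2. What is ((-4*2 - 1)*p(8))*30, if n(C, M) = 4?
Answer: -41040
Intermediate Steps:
p(K) = K + (4 + K)**2 (p(K) = K + (K + 4)**2 = K + (4 + K)**2)
((-4*2 - 1)*p(8))*30 = ((-4*2 - 1)*(8 + (4 + 8)**2))*30 = ((-8 - 1)*(8 + 12**2))*30 = -9*(8 + 144)*30 = -9*152*30 = -1368*30 = -41040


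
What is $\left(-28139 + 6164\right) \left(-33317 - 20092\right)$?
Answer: $1173662775$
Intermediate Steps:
$\left(-28139 + 6164\right) \left(-33317 - 20092\right) = \left(-21975\right) \left(-53409\right) = 1173662775$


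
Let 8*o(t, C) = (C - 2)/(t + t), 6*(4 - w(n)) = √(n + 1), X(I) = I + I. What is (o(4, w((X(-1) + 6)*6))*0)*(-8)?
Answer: 0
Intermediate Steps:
X(I) = 2*I
w(n) = 4 - √(1 + n)/6 (w(n) = 4 - √(n + 1)/6 = 4 - √(1 + n)/6)
o(t, C) = (-2 + C)/(16*t) (o(t, C) = ((C - 2)/(t + t))/8 = ((-2 + C)/((2*t)))/8 = ((-2 + C)*(1/(2*t)))/8 = ((-2 + C)/(2*t))/8 = (-2 + C)/(16*t))
(o(4, w((X(-1) + 6)*6))*0)*(-8) = (((1/16)*(-2 + (4 - √(1 + (2*(-1) + 6)*6)/6))/4)*0)*(-8) = (((1/16)*(¼)*(-2 + (4 - √(1 + (-2 + 6)*6)/6)))*0)*(-8) = (((1/16)*(¼)*(-2 + (4 - √(1 + 4*6)/6)))*0)*(-8) = (((1/16)*(¼)*(-2 + (4 - √(1 + 24)/6)))*0)*(-8) = (((1/16)*(¼)*(-2 + (4 - √25/6)))*0)*(-8) = (((1/16)*(¼)*(-2 + (4 - ⅙*5)))*0)*(-8) = (((1/16)*(¼)*(-2 + (4 - ⅚)))*0)*(-8) = (((1/16)*(¼)*(-2 + 19/6))*0)*(-8) = (((1/16)*(¼)*(7/6))*0)*(-8) = ((7/384)*0)*(-8) = 0*(-8) = 0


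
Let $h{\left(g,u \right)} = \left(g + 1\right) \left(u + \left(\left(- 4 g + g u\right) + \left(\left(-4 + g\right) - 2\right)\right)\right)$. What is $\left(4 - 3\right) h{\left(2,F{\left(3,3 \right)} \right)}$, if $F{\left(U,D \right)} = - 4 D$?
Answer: $-144$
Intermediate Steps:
$h{\left(g,u \right)} = \left(1 + g\right) \left(-6 + u - 3 g + g u\right)$ ($h{\left(g,u \right)} = \left(1 + g\right) \left(u + \left(\left(- 4 g + g u\right) + \left(-6 + g\right)\right)\right) = \left(1 + g\right) \left(u - \left(6 + 3 g - g u\right)\right) = \left(1 + g\right) \left(-6 + u - 3 g + g u\right)$)
$\left(4 - 3\right) h{\left(2,F{\left(3,3 \right)} \right)} = \left(4 - 3\right) \left(-6 - 12 - 18 - 3 \cdot 2^{2} + \left(-4\right) 3 \cdot 2^{2} + 2 \cdot 2 \left(\left(-4\right) 3\right)\right) = 1 \left(-6 - 12 - 18 - 12 - 48 + 2 \cdot 2 \left(-12\right)\right) = 1 \left(-6 - 12 - 18 - 12 - 48 - 48\right) = 1 \left(-144\right) = -144$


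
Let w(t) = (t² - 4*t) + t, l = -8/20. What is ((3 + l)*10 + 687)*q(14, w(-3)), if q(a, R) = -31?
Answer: -22103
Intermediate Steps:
l = -⅖ (l = -8*1/20 = -⅖ ≈ -0.40000)
w(t) = t² - 3*t
((3 + l)*10 + 687)*q(14, w(-3)) = ((3 - ⅖)*10 + 687)*(-31) = ((13/5)*10 + 687)*(-31) = (26 + 687)*(-31) = 713*(-31) = -22103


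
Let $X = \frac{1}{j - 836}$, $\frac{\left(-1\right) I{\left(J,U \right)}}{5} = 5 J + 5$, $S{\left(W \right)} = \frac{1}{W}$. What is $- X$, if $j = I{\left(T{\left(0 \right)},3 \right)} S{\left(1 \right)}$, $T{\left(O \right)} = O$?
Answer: $\frac{1}{861} \approx 0.0011614$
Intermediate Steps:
$I{\left(J,U \right)} = -25 - 25 J$ ($I{\left(J,U \right)} = - 5 \left(5 J + 5\right) = - 5 \left(5 + 5 J\right) = -25 - 25 J$)
$j = -25$ ($j = \frac{-25 - 0}{1} = \left(-25 + 0\right) 1 = \left(-25\right) 1 = -25$)
$X = - \frac{1}{861}$ ($X = \frac{1}{-25 - 836} = \frac{1}{-861} = - \frac{1}{861} \approx -0.0011614$)
$- X = \left(-1\right) \left(- \frac{1}{861}\right) = \frac{1}{861}$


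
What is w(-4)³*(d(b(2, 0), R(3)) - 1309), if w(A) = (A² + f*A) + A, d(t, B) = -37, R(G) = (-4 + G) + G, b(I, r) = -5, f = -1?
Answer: -5513216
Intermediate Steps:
R(G) = -4 + 2*G
w(A) = A² (w(A) = (A² - A) + A = A²)
w(-4)³*(d(b(2, 0), R(3)) - 1309) = ((-4)²)³*(-37 - 1309) = 16³*(-1346) = 4096*(-1346) = -5513216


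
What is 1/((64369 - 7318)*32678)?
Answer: 1/1864312578 ≈ 5.3639e-10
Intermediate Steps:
1/((64369 - 7318)*32678) = (1/32678)/57051 = (1/57051)*(1/32678) = 1/1864312578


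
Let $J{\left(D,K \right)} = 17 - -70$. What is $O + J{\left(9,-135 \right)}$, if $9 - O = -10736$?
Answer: $10832$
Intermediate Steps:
$J{\left(D,K \right)} = 87$ ($J{\left(D,K \right)} = 17 + 70 = 87$)
$O = 10745$ ($O = 9 - -10736 = 9 + 10736 = 10745$)
$O + J{\left(9,-135 \right)} = 10745 + 87 = 10832$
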